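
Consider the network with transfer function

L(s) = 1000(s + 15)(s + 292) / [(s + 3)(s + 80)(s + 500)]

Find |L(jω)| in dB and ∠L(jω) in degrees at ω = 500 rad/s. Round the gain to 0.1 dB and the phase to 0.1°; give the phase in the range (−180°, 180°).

4.2 dB, -67.6°

At s = jω = j500:
zero (s+15): 15 + j500 → |·| = √(15²+500²) = √250225 ≈ 500.22, ∠ = arctan(500/15) ≈ 88.28°
zero (s+292): 292 + j500 → |·| = √(292²+500²) = √335264 ≈ 579.02, ∠ = arctan(500/292) ≈ 59.72°
pole (s+3): 3 + j500 → |·| = √(3²+500²) = √250009 ≈ 500.01, ∠ = arctan(500/3) ≈ 89.66°
pole (s+80): 80 + j500 → |·| = √(80²+500²) = √256400 ≈ 506.36, ∠ = arctan(500/80) ≈ 80.91°
pole (s+500): 500 + j500 → |·| = √(500²+500²) = √500000 ≈ 707.11, ∠ = arctan(500/500) ≈ 45.00°
|L| = 1000 · 2.8964e+05 / 1.7903e+08 ≈ 1.6178
Gain = 20 log₁₀(1.6178) ≈ 4.18 dB
∠L = 148.00° − 215.57° = -67.57°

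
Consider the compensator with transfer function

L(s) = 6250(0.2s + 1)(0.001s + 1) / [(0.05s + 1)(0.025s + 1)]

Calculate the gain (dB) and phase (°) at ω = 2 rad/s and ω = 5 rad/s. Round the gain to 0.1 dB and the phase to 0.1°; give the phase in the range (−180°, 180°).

ω = 2: 76.5 dB, 13.3°; ω = 5: 78.6 dB, 24.1°

At ω = 2 rad/s:
zero (1 + j2·0.2) = 1 + j0.4 → |·| ≈ 1.077, ∠ ≈ 21.80°
zero (1 + j2·0.001) = 1 + j0.002 → |·| ≈ 1, ∠ ≈ 0.11°
pole (1 + j2·0.05) = 1 + j0.1 → |·| ≈ 1.005, ∠ ≈ 5.71°
pole (1 + j2·0.025) = 1 + j0.05 → |·| ≈ 1.0012, ∠ ≈ 2.86°
|L| = 6250 · 1.077 · 1 / (1.005 · 1.0012) ≈ 6689.7
Gain = 20 log₁₀(6689.7) ≈ 76.51 dB
∠L = (21.80° + 0.11°) − (5.71° + 2.86°) = 13.34°

At ω = 5 rad/s:
zero (1 + j5·0.2) = 1 + j1 → |·| ≈ 1.4142, ∠ ≈ 45.00°
zero (1 + j5·0.001) = 1 + j0.005 → |·| ≈ 1, ∠ ≈ 0.29°
pole (1 + j5·0.05) = 1 + j0.25 → |·| ≈ 1.0308, ∠ ≈ 14.04°
pole (1 + j5·0.025) = 1 + j0.125 → |·| ≈ 1.0078, ∠ ≈ 7.13°
|L| = 6250 · 1.4142 · 1 / (1.0308 · 1.0078) ≈ 8508.3
Gain = 20 log₁₀(8508.3) ≈ 78.60 dB
∠L = (45.00° + 0.29°) − (14.04° + 7.13°) = 24.12°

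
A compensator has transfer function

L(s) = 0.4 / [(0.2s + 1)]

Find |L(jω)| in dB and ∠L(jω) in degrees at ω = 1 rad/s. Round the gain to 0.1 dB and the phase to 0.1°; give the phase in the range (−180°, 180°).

-8.1 dB, -11.3°

At ω = 1 rad/s:
pole (1 + j1·0.2) = 1 + j0.2 → |·| ≈ 1.0198, ∠ ≈ 11.31°
|L| = 0.4 · 1 / (1.0198) ≈ 0.39223
Gain = 20 log₁₀(0.39223) ≈ -8.13 dB
∠L = (0°) − (11.31°) = -11.31°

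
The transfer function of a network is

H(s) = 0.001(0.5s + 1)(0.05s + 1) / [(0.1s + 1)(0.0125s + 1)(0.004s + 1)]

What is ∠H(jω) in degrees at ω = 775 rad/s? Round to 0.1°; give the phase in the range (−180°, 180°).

At ω = 775 rad/s:
zero (1 + j775·0.5) = 1 + j387.5 → |·| ≈ 387.5, ∠ ≈ 89.85°
zero (1 + j775·0.05) = 1 + j38.75 → |·| ≈ 38.763, ∠ ≈ 88.52°
pole (1 + j775·0.1) = 1 + j77.5 → |·| ≈ 77.506, ∠ ≈ 89.26°
pole (1 + j775·0.0125) = 1 + j9.6875 → |·| ≈ 9.739, ∠ ≈ 84.11°
pole (1 + j775·0.004) = 1 + j3.1 → |·| ≈ 3.2573, ∠ ≈ 72.12°
∠H = (89.85° + 88.52°) − (89.26° + 84.11° + 72.12°) = -67.12°

-67.1°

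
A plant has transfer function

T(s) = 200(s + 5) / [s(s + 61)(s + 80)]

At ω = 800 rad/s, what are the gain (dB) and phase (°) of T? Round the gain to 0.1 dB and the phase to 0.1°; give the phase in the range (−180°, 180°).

At s = jω = j800:
zero (s+5): 5 + j800 → |·| = √(5²+800²) = √640025 ≈ 800.02, ∠ = arctan(800/5) ≈ 89.64°
pole (s+61): 61 + j800 → |·| = √(61²+800²) = √643721 ≈ 802.32, ∠ = arctan(800/61) ≈ 85.64°
pole (s+80): 80 + j800 → |·| = √(80²+800²) = √646400 ≈ 803.99, ∠ = arctan(800/80) ≈ 84.29°
pole at origin: |s| = 800, ∠ = 90.00° (in denominator)
|T| = 200 · 800.02 / 5.1605e+08 ≈ 0.00031006
Gain = 20 log₁₀(0.00031006) ≈ -70.17 dB
∠T = 89.64° − 259.93° = -170.29°

-70.2 dB, -170.3°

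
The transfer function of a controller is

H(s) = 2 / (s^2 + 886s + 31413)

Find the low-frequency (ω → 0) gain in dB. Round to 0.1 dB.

H(0) = 2 / 31413 ≈ 6.3668e-05
20 log₁₀(6.3668e-05) ≈ -83.92 dB

-83.9 dB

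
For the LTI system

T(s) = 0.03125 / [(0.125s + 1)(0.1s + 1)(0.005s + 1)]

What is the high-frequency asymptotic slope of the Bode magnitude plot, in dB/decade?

-60 dB/decade

Each pole contributes −20 dB/decade at high frequency; each zero contributes +20 dB/decade.
Net: 0 zero(s) − 3 pole(s) → -60 dB/decade.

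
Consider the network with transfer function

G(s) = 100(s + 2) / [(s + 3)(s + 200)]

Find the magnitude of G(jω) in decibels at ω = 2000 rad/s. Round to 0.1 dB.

At s = jω = j2000:
zero (s+2): 2 + j2000 → |·| = √(2²+2000²) = √4000004 ≈ 2000, ∠ = arctan(2000/2) ≈ 89.94°
pole (s+3): 3 + j2000 → |·| = √(3²+2000²) = √4000009 ≈ 2000, ∠ = arctan(2000/3) ≈ 89.91°
pole (s+200): 200 + j2000 → |·| = √(200²+2000²) = √4040000 ≈ 2010, ∠ = arctan(2000/200) ≈ 84.29°
|G| = 100 · 2000 / 4.02e+06 ≈ 0.049751
Gain = 20 log₁₀(0.049751) ≈ -26.06 dB

-26.1 dB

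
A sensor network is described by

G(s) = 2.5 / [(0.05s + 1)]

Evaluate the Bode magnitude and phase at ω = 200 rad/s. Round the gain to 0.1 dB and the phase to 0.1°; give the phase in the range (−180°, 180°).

-12.1 dB, -84.3°

At ω = 200 rad/s:
pole (1 + j200·0.05) = 1 + j10 → |·| ≈ 10.05, ∠ ≈ 84.29°
|G| = 2.5 · 1 / (10.05) ≈ 0.24876
Gain = 20 log₁₀(0.24876) ≈ -12.08 dB
∠G = (0°) − (84.29°) = -84.29°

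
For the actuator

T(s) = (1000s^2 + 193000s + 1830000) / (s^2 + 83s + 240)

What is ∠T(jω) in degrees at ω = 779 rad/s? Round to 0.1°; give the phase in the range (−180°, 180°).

-7.9°

Substitute s = j779:
Numerator: 1000(j779)^2 + 193000(j779) + 1830000 = -605011000 + j150347000
Denominator: (j779)^2 + 83(j779) + 240 = -606601 + j64657
|N| = √(605011000² + 150347000²) ≈ 6.2341e+08, ∠N ≈ 166.04°
|D| = √(606601² + 64657²) ≈ 6.1004e+05, ∠D ≈ 173.92°
∠T = 166.04° − 173.92° = -7.88°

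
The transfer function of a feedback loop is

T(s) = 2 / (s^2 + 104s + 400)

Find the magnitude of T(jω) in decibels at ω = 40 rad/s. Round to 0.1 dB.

-66.7 dB

Substitute s = j40:
Numerator: 2 = 2 + j0
Denominator: (j40)^2 + 104(j40) + 400 = -1200 + j4160
|N| = √(2² + 0²) ≈ 2, ∠N ≈ 0.00°
|D| = √(1200² + 4160²) ≈ 4329.6, ∠D ≈ 106.09°
|T| = 2 / 4329.6 ≈ 0.00046194
Gain = 20 log₁₀(0.00046194) ≈ -66.71 dB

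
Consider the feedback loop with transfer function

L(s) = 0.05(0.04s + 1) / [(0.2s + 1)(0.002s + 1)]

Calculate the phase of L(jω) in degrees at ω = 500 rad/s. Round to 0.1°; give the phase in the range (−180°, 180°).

-47.3°

At ω = 500 rad/s:
zero (1 + j500·0.04) = 1 + j20 → |·| ≈ 20.025, ∠ ≈ 87.14°
pole (1 + j500·0.2) = 1 + j100 → |·| ≈ 100, ∠ ≈ 89.43°
pole (1 + j500·0.002) = 1 + j1 → |·| ≈ 1.4142, ∠ ≈ 45.00°
∠L = (87.14°) − (89.43° + 45.00°) = -47.29°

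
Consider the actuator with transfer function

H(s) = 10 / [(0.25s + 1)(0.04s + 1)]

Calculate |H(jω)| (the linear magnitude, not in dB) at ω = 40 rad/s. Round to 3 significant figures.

0.527

At ω = 40 rad/s:
pole (1 + j40·0.25) = 1 + j10 → |·| ≈ 10.05, ∠ ≈ 84.29°
pole (1 + j40·0.04) = 1 + j1.6 → |·| ≈ 1.8868, ∠ ≈ 57.99°
|H| = 10 · 1 / (10.05 · 1.8868) ≈ 0.52736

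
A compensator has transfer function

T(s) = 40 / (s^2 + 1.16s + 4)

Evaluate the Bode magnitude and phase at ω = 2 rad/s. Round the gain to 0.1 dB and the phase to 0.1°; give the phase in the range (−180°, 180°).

At s = jω = j2:
quadratic: (j2)² + 1.16·j2 + 4 = 0 + j2.32 → |·| ≈ 2.32, ∠ ≈ 90.00°
|T| = 40 / 2.32 ≈ 17.241
Gain = 20 log₁₀(17.241) ≈ 24.73 dB
∠T = 0.00° − 90.00° = -90.00°

24.7 dB, -90.0°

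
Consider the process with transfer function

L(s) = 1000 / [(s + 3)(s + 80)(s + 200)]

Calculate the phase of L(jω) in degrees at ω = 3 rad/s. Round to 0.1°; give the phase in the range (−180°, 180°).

At s = jω = j3:
pole (s+3): 3 + j3 → |·| = √(3²+3²) = √18 ≈ 4.2426, ∠ = arctan(3/3) ≈ 45.00°
pole (s+80): 80 + j3 → |·| = √(80²+3²) = √6409 ≈ 80.056, ∠ = arctan(3/80) ≈ 2.15°
pole (s+200): 200 + j3 → |·| = √(200²+3²) = √40009 ≈ 200.02, ∠ = arctan(3/200) ≈ 0.86°
∠L = 0.00° − 48.01° = -48.01°

-48.0°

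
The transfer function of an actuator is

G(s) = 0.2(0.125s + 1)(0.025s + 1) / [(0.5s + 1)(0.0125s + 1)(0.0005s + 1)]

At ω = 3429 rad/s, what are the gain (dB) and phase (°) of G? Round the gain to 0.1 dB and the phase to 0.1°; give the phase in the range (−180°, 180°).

At ω = 3429 rad/s:
zero (1 + j3429·0.125) = 1 + j428.625 → |·| ≈ 428.63, ∠ ≈ 89.87°
zero (1 + j3429·0.025) = 1 + j85.725 → |·| ≈ 85.731, ∠ ≈ 89.33°
pole (1 + j3429·0.5) = 1 + j1714.5 → |·| ≈ 1714.5, ∠ ≈ 89.97°
pole (1 + j3429·0.0125) = 1 + j42.8625 → |·| ≈ 42.874, ∠ ≈ 88.66°
pole (1 + j3429·0.0005) = 1 + j1.7145 → |·| ≈ 1.9848, ∠ ≈ 59.75°
|G| = 0.2 · 428.63 · 85.731 / (1714.5 · 42.874 · 1.9848) ≈ 0.050374
Gain = 20 log₁₀(0.050374) ≈ -25.96 dB
∠G = (89.87° + 89.33°) − (89.97° + 88.66° + 59.75°) = -59.18°

-26.0 dB, -59.2°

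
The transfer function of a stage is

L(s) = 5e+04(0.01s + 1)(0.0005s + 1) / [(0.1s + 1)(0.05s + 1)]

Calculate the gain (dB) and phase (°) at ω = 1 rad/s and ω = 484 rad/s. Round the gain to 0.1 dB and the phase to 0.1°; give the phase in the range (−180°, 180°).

At ω = 1 rad/s:
zero (1 + j1·0.01) = 1 + j0.01 → |·| ≈ 1, ∠ ≈ 0.57°
zero (1 + j1·0.0005) = 1 + j0.0005 → |·| ≈ 1, ∠ ≈ 0.03°
pole (1 + j1·0.1) = 1 + j0.1 → |·| ≈ 1.005, ∠ ≈ 5.71°
pole (1 + j1·0.05) = 1 + j0.05 → |·| ≈ 1.0012, ∠ ≈ 2.86°
|L| = 5e+04 · 1 · 1 / (1.005 · 1.0012) ≈ 49692
Gain = 20 log₁₀(49692) ≈ 93.93 dB
∠L = (0.57° + 0.03°) − (5.71° + 2.86°) = -7.97°

At ω = 484 rad/s:
zero (1 + j484·0.01) = 1 + j4.84 → |·| ≈ 4.9422, ∠ ≈ 78.33°
zero (1 + j484·0.0005) = 1 + j0.242 → |·| ≈ 1.0289, ∠ ≈ 13.60°
pole (1 + j484·0.1) = 1 + j48.4 → |·| ≈ 48.41, ∠ ≈ 88.82°
pole (1 + j484·0.05) = 1 + j24.2 → |·| ≈ 24.221, ∠ ≈ 87.63°
|L| = 5e+04 · 4.9422 · 1.0289 / (48.41 · 24.221) ≈ 216.84
Gain = 20 log₁₀(216.84) ≈ 46.72 dB
∠L = (78.33° + 13.60°) − (88.82° + 87.63°) = -84.52°

ω = 1: 93.9 dB, -8.0°; ω = 484: 46.7 dB, -84.5°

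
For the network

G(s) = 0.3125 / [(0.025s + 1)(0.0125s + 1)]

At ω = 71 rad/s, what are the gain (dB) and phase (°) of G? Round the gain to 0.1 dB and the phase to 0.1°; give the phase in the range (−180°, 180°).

-18.8 dB, -102.2°

At ω = 71 rad/s:
pole (1 + j71·0.025) = 1 + j1.775 → |·| ≈ 2.0373, ∠ ≈ 60.60°
pole (1 + j71·0.0125) = 1 + j0.8875 → |·| ≈ 1.337, ∠ ≈ 41.59°
|G| = 0.3125 · 1 / (2.0373 · 1.337) ≈ 0.11473
Gain = 20 log₁₀(0.11473) ≈ -18.81 dB
∠G = (0°) − (60.60° + 41.59°) = -102.19°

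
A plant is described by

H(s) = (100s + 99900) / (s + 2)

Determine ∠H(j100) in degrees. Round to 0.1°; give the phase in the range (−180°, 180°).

-83.1°

Substitute s = j100:
Numerator: 100(j100) + 99900 = 99900 + j10000
Denominator: (j100) + 2 = 2 + j100
|N| = √(99900² + 10000²) ≈ 1.004e+05, ∠N ≈ 5.72°
|D| = √(2² + 100²) ≈ 100.02, ∠D ≈ 88.85°
∠H = 5.72° − 88.85° = -83.13°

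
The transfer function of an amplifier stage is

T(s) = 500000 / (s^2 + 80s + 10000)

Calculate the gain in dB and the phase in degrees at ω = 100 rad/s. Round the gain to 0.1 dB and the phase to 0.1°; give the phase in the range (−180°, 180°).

35.9 dB, -90.0°

At s = jω = j100:
quadratic: (j100)² + 80·j100 + 10000 = 0 + j8000 → |·| ≈ 8000, ∠ ≈ 90.00°
|T| = 500000 / 8000 ≈ 62.5
Gain = 20 log₁₀(62.5) ≈ 35.92 dB
∠T = 0.00° − 90.00° = -90.00°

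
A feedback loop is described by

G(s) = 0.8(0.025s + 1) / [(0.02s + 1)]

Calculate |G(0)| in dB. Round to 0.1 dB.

-1.9 dB

G(0) = 0.8 · 1 / 1 = 0.8
20 log₁₀(0.8) ≈ -1.94 dB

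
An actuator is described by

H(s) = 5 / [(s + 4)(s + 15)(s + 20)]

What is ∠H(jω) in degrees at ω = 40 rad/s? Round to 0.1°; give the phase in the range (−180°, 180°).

142.8°

At s = jω = j40:
pole (s+4): 4 + j40 → |·| = √(4²+40²) = √1616 ≈ 40.2, ∠ = arctan(40/4) ≈ 84.29°
pole (s+15): 15 + j40 → |·| = √(15²+40²) = √1825 ≈ 42.72, ∠ = arctan(40/15) ≈ 69.44°
pole (s+20): 20 + j40 → |·| = √(20²+40²) = √2000 ≈ 44.721, ∠ = arctan(40/20) ≈ 63.43°
∠H = 0.00° − 217.16° = -217.16° ≡ 142.84° (principal value)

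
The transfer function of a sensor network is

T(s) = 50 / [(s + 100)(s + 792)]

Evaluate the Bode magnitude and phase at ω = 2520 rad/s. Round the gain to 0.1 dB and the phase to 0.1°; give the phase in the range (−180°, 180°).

At s = jω = j2520:
pole (s+100): 100 + j2520 → |·| = √(100²+2520²) = √6360400 ≈ 2522, ∠ = arctan(2520/100) ≈ 87.73°
pole (s+792): 792 + j2520 → |·| = √(792²+2520²) = √6977664 ≈ 2641.5, ∠ = arctan(2520/792) ≈ 72.55°
|T| = 50 / 6.6619e+06 ≈ 7.5054e-06
Gain = 20 log₁₀(7.5054e-06) ≈ -102.49 dB
∠T = 0.00° − 160.28° = -160.28°

-102.5 dB, -160.3°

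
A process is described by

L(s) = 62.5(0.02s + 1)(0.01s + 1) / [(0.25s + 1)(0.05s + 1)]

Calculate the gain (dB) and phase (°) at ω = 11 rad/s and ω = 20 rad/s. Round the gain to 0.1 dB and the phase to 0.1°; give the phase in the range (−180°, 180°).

ω = 11: 25.7 dB, -80.1°; ω = 20: 19.6 dB, -90.6°

At ω = 11 rad/s:
zero (1 + j11·0.02) = 1 + j0.22 → |·| ≈ 1.0239, ∠ ≈ 12.41°
zero (1 + j11·0.01) = 1 + j0.11 → |·| ≈ 1.006, ∠ ≈ 6.28°
pole (1 + j11·0.25) = 1 + j2.75 → |·| ≈ 2.9262, ∠ ≈ 70.02°
pole (1 + j11·0.05) = 1 + j0.55 → |·| ≈ 1.1413, ∠ ≈ 28.81°
|L| = 62.5 · 1.0239 · 1.006 / (2.9262 · 1.1413) ≈ 19.277
Gain = 20 log₁₀(19.277) ≈ 25.70 dB
∠L = (12.41° + 6.28°) − (70.02° + 28.81°) = -80.14°

At ω = 20 rad/s:
zero (1 + j20·0.02) = 1 + j0.4 → |·| ≈ 1.077, ∠ ≈ 21.80°
zero (1 + j20·0.01) = 1 + j0.2 → |·| ≈ 1.0198, ∠ ≈ 11.31°
pole (1 + j20·0.25) = 1 + j5 → |·| ≈ 5.099, ∠ ≈ 78.69°
pole (1 + j20·0.05) = 1 + j1 → |·| ≈ 1.4142, ∠ ≈ 45.00°
|L| = 62.5 · 1.077 · 1.0198 / (5.099 · 1.4142) ≈ 9.5195
Gain = 20 log₁₀(9.5195) ≈ 19.57 dB
∠L = (21.80° + 11.31°) − (78.69° + 45.00°) = -90.58°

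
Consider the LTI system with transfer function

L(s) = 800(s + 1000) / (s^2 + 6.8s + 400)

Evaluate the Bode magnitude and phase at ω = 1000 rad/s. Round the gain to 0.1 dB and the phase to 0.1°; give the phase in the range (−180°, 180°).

At s = jω = j1000:
zero (s+1000): 1000 + j1000 → |·| = √(1000²+1000²) = √2000000 ≈ 1414.2, ∠ = arctan(1000/1000) ≈ 45.00°
quadratic: (j1000)² + 6.8·j1000 + 400 = -999600 + j6800 → |·| ≈ 9.9962e+05, ∠ ≈ 179.61°
|L| = 800 · 1414.2 / 9.9962e+05 ≈ 1.1318
Gain = 20 log₁₀(1.1318) ≈ 1.08 dB
∠L = 45.00° − 179.61° = -134.61°

1.1 dB, -134.6°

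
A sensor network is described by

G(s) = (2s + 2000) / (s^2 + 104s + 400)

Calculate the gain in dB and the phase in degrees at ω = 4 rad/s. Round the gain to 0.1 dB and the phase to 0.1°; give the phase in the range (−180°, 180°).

Substitute s = j4:
Numerator: 2(j4) + 2000 = 2000 + j8
Denominator: (j4)^2 + 104(j4) + 400 = 384 + j416
|N| = √(2000² + 8²) ≈ 2000, ∠N ≈ 0.23°
|D| = √(384² + 416²) ≈ 566.14, ∠D ≈ 47.29°
|G| = 2000 / 566.14 ≈ 3.5327
Gain = 20 log₁₀(3.5327) ≈ 10.96 dB
∠G = 0.23° − 47.29° = -47.06°

11.0 dB, -47.1°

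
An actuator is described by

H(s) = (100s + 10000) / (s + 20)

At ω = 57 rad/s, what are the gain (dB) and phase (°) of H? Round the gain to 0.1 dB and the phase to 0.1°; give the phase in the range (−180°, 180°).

45.6 dB, -41.0°

Substitute s = j57:
Numerator: 100(j57) + 10000 = 10000 + j5700
Denominator: (j57) + 20 = 20 + j57
|N| = √(10000² + 5700²) ≈ 11510, ∠N ≈ 29.68°
|D| = √(20² + 57²) ≈ 60.407, ∠D ≈ 70.67°
|H| = 11510 / 60.407 ≈ 190.54
Gain = 20 log₁₀(190.54) ≈ 45.60 dB
∠H = 29.68° − 70.67° = -40.99°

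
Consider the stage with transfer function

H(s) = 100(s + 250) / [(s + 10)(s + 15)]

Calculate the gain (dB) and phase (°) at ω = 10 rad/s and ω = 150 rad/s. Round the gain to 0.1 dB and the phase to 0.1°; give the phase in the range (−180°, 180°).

At s = jω = j10:
zero (s+250): 250 + j10 → |·| = √(250²+10²) = √62600 ≈ 250.2, ∠ = arctan(10/250) ≈ 2.29°
pole (s+10): 10 + j10 → |·| = √(10²+10²) = √200 ≈ 14.142, ∠ = arctan(10/10) ≈ 45.00°
pole (s+15): 15 + j10 → |·| = √(15²+10²) = √325 ≈ 18.028, ∠ = arctan(10/15) ≈ 33.69°
|H| = 100 · 250.2 / 254.95 ≈ 98.137
Gain = 20 log₁₀(98.137) ≈ 39.84 dB
∠H = 2.29° − 78.69° = -76.40°

At s = jω = j150:
zero (s+250): 250 + j150 → |·| = √(250²+150²) = √85000 ≈ 291.55, ∠ = arctan(150/250) ≈ 30.96°
pole (s+10): 10 + j150 → |·| = √(10²+150²) = √22600 ≈ 150.33, ∠ = arctan(150/10) ≈ 86.19°
pole (s+15): 15 + j150 → |·| = √(15²+150²) = √22725 ≈ 150.75, ∠ = arctan(150/15) ≈ 84.29°
|H| = 100 · 291.55 / 22662 ≈ 1.2865
Gain = 20 log₁₀(1.2865) ≈ 2.19 dB
∠H = 30.96° − 170.48° = -139.52°

ω = 10: 39.8 dB, -76.4°; ω = 150: 2.2 dB, -139.5°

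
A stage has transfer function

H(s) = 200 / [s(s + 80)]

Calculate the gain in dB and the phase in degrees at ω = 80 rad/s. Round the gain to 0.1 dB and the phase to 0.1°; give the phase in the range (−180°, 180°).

At s = jω = j80:
pole (s+80): 80 + j80 → |·| = √(80²+80²) = √12800 ≈ 113.14, ∠ = arctan(80/80) ≈ 45.00°
pole at origin: |s| = 80, ∠ = 90.00° (in denominator)
|H| = 200 / 9051.2 ≈ 0.022097
Gain = 20 log₁₀(0.022097) ≈ -33.11 dB
∠H = 0.00° − 135.00° = -135.00°

-33.1 dB, -135.0°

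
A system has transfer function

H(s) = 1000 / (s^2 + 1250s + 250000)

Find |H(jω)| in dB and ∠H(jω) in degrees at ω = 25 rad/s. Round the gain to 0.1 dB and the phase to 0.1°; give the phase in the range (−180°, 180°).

-48.0 dB, -7.1°

Substitute s = j25:
Numerator: 1000 = 1000 + j0
Denominator: (j25)^2 + 1250(j25) + 250000 = 249375 + j31250
|N| = √(1000² + 0²) ≈ 1000, ∠N ≈ 0.00°
|D| = √(249375² + 31250²) ≈ 2.5133e+05, ∠D ≈ 7.14°
|H| = 1000 / 2.5133e+05 ≈ 0.0039788
Gain = 20 log₁₀(0.0039788) ≈ -48.00 dB
∠H = 0.00° − 7.14° = -7.14°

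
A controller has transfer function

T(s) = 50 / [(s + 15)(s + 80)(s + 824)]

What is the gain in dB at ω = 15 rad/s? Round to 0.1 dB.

-89.1 dB

At s = jω = j15:
pole (s+15): 15 + j15 → |·| = √(15²+15²) = √450 ≈ 21.213, ∠ = arctan(15/15) ≈ 45.00°
pole (s+80): 80 + j15 → |·| = √(80²+15²) = √6625 ≈ 81.394, ∠ = arctan(15/80) ≈ 10.62°
pole (s+824): 824 + j15 → |·| = √(824²+15²) = √679201 ≈ 824.14, ∠ = arctan(15/824) ≈ 1.04°
|T| = 50 / 1.423e+06 ≈ 3.5137e-05
Gain = 20 log₁₀(3.5137e-05) ≈ -89.08 dB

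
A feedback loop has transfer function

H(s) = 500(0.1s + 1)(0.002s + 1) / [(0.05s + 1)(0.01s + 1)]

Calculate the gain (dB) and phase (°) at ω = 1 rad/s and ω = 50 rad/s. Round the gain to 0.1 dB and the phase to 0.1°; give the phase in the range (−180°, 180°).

ω = 1: 54.0 dB, 2.4°; ω = 50: 58.6 dB, -10.4°

At ω = 1 rad/s:
zero (1 + j1·0.1) = 1 + j0.1 → |·| ≈ 1.005, ∠ ≈ 5.71°
zero (1 + j1·0.002) = 1 + j0.002 → |·| ≈ 1, ∠ ≈ 0.11°
pole (1 + j1·0.05) = 1 + j0.05 → |·| ≈ 1.0012, ∠ ≈ 2.86°
pole (1 + j1·0.01) = 1 + j0.01 → |·| ≈ 1, ∠ ≈ 0.57°
|H| = 500 · 1.005 · 1 / (1.0012 · 1) ≈ 501.9
Gain = 20 log₁₀(501.9) ≈ 54.01 dB
∠H = (5.71° + 0.11°) − (2.86° + 0.57°) = 2.39°

At ω = 50 rad/s:
zero (1 + j50·0.1) = 1 + j5 → |·| ≈ 5.099, ∠ ≈ 78.69°
zero (1 + j50·0.002) = 1 + j0.1 → |·| ≈ 1.005, ∠ ≈ 5.71°
pole (1 + j50·0.05) = 1 + j2.5 → |·| ≈ 2.6926, ∠ ≈ 68.20°
pole (1 + j50·0.01) = 1 + j0.5 → |·| ≈ 1.118, ∠ ≈ 26.57°
|H| = 500 · 5.099 · 1.005 / (2.6926 · 1.118) ≈ 851.15
Gain = 20 log₁₀(851.15) ≈ 58.60 dB
∠H = (78.69° + 5.71°) − (68.20° + 26.57°) = -10.37°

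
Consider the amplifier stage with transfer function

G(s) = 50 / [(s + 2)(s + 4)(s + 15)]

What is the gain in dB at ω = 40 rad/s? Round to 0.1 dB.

At s = jω = j40:
pole (s+2): 2 + j40 → |·| = √(2²+40²) = √1604 ≈ 40.05, ∠ = arctan(40/2) ≈ 87.14°
pole (s+4): 4 + j40 → |·| = √(4²+40²) = √1616 ≈ 40.2, ∠ = arctan(40/4) ≈ 84.29°
pole (s+15): 15 + j40 → |·| = √(15²+40²) = √1825 ≈ 42.72, ∠ = arctan(40/15) ≈ 69.44°
|G| = 50 / 68780 ≈ 0.00072696
Gain = 20 log₁₀(0.00072696) ≈ -62.77 dB

-62.8 dB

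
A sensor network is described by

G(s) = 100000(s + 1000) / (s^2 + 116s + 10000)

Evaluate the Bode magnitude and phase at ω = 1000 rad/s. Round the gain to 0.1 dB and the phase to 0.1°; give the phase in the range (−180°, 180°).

43.0 dB, -128.3°

At s = jω = j1000:
zero (s+1000): 1000 + j1000 → |·| = √(1000²+1000²) = √2000000 ≈ 1414.2, ∠ = arctan(1000/1000) ≈ 45.00°
quadratic: (j1000)² + 116·j1000 + 10000 = -990000 + j116000 → |·| ≈ 9.9677e+05, ∠ ≈ 173.32°
|G| = 100000 · 1414.2 / 9.9677e+05 ≈ 141.88
Gain = 20 log₁₀(141.88) ≈ 43.04 dB
∠G = 45.00° − 173.32° = -128.32°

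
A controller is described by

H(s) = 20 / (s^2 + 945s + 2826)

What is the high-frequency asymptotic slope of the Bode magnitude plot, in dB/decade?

-40 dB/decade

Each pole contributes −20 dB/decade at high frequency; each zero contributes +20 dB/decade.
Net: 0 zero(s) − 2 pole(s) → -40 dB/decade.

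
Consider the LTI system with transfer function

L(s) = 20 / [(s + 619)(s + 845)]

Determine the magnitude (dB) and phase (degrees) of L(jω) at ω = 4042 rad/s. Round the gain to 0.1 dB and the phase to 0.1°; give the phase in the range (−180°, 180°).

-118.5 dB, -159.5°

At s = jω = j4042:
pole (s+619): 619 + j4042 → |·| = √(619²+4042²) = √16720925 ≈ 4089.1, ∠ = arctan(4042/619) ≈ 81.29°
pole (s+845): 845 + j4042 → |·| = √(845²+4042²) = √17051789 ≈ 4129.4, ∠ = arctan(4042/845) ≈ 78.19°
|L| = 20 / 1.6886e+07 ≈ 1.1844e-06
Gain = 20 log₁₀(1.1844e-06) ≈ -118.53 dB
∠L = 0.00° − 159.48° = -159.48°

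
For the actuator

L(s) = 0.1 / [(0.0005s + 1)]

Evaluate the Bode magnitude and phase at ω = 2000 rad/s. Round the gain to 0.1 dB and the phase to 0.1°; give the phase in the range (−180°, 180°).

At ω = 2000 rad/s:
pole (1 + j2000·0.0005) = 1 + j1 → |·| ≈ 1.4142, ∠ ≈ 45.00°
|L| = 0.1 · 1 / (1.4142) ≈ 0.070711
Gain = 20 log₁₀(0.070711) ≈ -23.01 dB
∠L = (0°) − (45.00°) = -45.00°

-23.0 dB, -45.0°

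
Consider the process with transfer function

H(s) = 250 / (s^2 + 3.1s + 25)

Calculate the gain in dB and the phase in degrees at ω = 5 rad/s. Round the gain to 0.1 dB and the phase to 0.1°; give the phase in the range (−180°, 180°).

At s = jω = j5:
quadratic: (j5)² + 3.1·j5 + 25 = 0 + j15.5 → |·| ≈ 15.5, ∠ ≈ 90.00°
|H| = 250 / 15.5 ≈ 16.129
Gain = 20 log₁₀(16.129) ≈ 24.15 dB
∠H = 0.00° − 90.00° = -90.00°

24.2 dB, -90.0°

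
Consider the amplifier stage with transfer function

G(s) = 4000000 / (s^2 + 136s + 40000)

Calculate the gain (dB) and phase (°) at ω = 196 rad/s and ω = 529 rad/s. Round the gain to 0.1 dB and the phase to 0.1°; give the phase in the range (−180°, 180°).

ω = 196: 43.5 dB, -86.6°; ω = 529: 24.1 dB, -163.3°

At s = jω = j196:
quadratic: (j196)² + 136·j196 + 40000 = 1584 + j26656 → |·| ≈ 26703, ∠ ≈ 86.60°
|G| = 4000000 / 26703 ≈ 149.8
Gain = 20 log₁₀(149.8) ≈ 43.51 dB
∠G = 0.00° − 86.60° = -86.60°

At s = jω = j529:
quadratic: (j529)² + 136·j529 + 40000 = -239841 + j71944 → |·| ≈ 2.504e+05, ∠ ≈ 163.30°
|G| = 4000000 / 2.504e+05 ≈ 15.974
Gain = 20 log₁₀(15.974) ≈ 24.07 dB
∠G = 0.00° − 163.30° = -163.30°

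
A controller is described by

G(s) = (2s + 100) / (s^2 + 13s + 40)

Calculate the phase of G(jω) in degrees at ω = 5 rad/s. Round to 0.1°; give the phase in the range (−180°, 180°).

-71.3°

Substitute s = j5:
Numerator: 2(j5) + 100 = 100 + j10
Denominator: (j5)^2 + 13(j5) + 40 = 15 + j65
|N| = √(100² + 10²) ≈ 100.5, ∠N ≈ 5.71°
|D| = √(15² + 65²) ≈ 66.708, ∠D ≈ 77.01°
∠G = 5.71° − 77.01° = -71.30°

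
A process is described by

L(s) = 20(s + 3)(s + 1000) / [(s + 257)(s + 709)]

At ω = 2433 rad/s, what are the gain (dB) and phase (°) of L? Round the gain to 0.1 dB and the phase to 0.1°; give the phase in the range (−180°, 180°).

At s = jω = j2433:
zero (s+3): 3 + j2433 → |·| = √(3²+2433²) = √5919498 ≈ 2433, ∠ = arctan(2433/3) ≈ 89.93°
zero (s+1000): 1000 + j2433 → |·| = √(1000²+2433²) = √6919489 ≈ 2630.5, ∠ = arctan(2433/1000) ≈ 67.66°
pole (s+257): 257 + j2433 → |·| = √(257²+2433²) = √5985538 ≈ 2446.5, ∠ = arctan(2433/257) ≈ 83.97°
pole (s+709): 709 + j2433 → |·| = √(709²+2433²) = √6422170 ≈ 2534.2, ∠ = arctan(2433/709) ≈ 73.75°
|L| = 20 · 6.4e+06 / 6.1999e+06 ≈ 20.645
Gain = 20 log₁₀(20.645) ≈ 26.30 dB
∠L = 157.59° − 157.72° = -0.13°

26.3 dB, -0.1°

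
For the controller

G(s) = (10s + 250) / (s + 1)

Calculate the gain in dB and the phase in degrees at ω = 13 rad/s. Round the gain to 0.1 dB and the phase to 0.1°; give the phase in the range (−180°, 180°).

Substitute s = j13:
Numerator: 10(j13) + 250 = 250 + j130
Denominator: (j13) + 1 = 1 + j13
|N| = √(250² + 130²) ≈ 281.78, ∠N ≈ 27.47°
|D| = √(1² + 13²) ≈ 13.038, ∠D ≈ 85.60°
|G| = 281.78 / 13.038 ≈ 21.612
Gain = 20 log₁₀(21.612) ≈ 26.69 dB
∠G = 27.47° − 85.60° = -58.13°

26.7 dB, -58.1°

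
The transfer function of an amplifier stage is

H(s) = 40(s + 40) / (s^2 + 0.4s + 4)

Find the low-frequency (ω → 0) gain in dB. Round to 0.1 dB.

52.0 dB

H(0) = 40·40 / 4 = 400
20 log₁₀(400) ≈ 52.04 dB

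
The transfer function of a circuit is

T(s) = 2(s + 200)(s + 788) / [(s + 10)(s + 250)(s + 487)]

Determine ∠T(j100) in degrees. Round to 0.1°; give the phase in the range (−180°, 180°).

-83.9°

At s = jω = j100:
zero (s+200): 200 + j100 → |·| = √(200²+100²) = √50000 ≈ 223.61, ∠ = arctan(100/200) ≈ 26.57°
zero (s+788): 788 + j100 → |·| = √(788²+100²) = √630944 ≈ 794.32, ∠ = arctan(100/788) ≈ 7.23°
pole (s+10): 10 + j100 → |·| = √(10²+100²) = √10100 ≈ 100.5, ∠ = arctan(100/10) ≈ 84.29°
pole (s+250): 250 + j100 → |·| = √(250²+100²) = √72500 ≈ 269.26, ∠ = arctan(100/250) ≈ 21.80°
pole (s+487): 487 + j100 → |·| = √(487²+100²) = √247169 ≈ 497.16, ∠ = arctan(100/487) ≈ 11.60°
∠T = 33.80° − 117.69° = -83.89°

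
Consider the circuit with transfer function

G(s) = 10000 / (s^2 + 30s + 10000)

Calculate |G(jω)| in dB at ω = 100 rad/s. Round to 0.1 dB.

10.5 dB

At s = jω = j100:
quadratic: (j100)² + 30·j100 + 10000 = 0 + j3000 → |·| ≈ 3000, ∠ ≈ 90.00°
|G| = 10000 / 3000 ≈ 3.3333
Gain = 20 log₁₀(3.3333) ≈ 10.46 dB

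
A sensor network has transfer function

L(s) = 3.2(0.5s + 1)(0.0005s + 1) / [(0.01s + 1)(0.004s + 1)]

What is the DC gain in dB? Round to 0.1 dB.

10.1 dB

L(0) = 3.2 · 1 / 1 = 3.2
20 log₁₀(3.2) ≈ 10.10 dB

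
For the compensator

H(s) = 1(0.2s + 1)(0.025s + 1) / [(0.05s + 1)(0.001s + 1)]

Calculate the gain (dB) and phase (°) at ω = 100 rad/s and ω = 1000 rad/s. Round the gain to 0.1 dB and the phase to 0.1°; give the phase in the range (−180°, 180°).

At ω = 100 rad/s:
zero (1 + j100·0.2) = 1 + j20 → |·| ≈ 20.025, ∠ ≈ 87.14°
zero (1 + j100·0.025) = 1 + j2.5 → |·| ≈ 2.6926, ∠ ≈ 68.20°
pole (1 + j100·0.05) = 1 + j5 → |·| ≈ 5.099, ∠ ≈ 78.69°
pole (1 + j100·0.001) = 1 + j0.1 → |·| ≈ 1.005, ∠ ≈ 5.71°
|H| = 1 · 20.025 · 2.6926 / (5.099 · 1.005) ≈ 10.522
Gain = 20 log₁₀(10.522) ≈ 20.44 dB
∠H = (87.14° + 68.20°) − (78.69° + 5.71°) = 70.94°

At ω = 1000 rad/s:
zero (1 + j1000·0.2) = 1 + j200 → |·| ≈ 200, ∠ ≈ 89.71°
zero (1 + j1000·0.025) = 1 + j25 → |·| ≈ 25.02, ∠ ≈ 87.71°
pole (1 + j1000·0.05) = 1 + j50 → |·| ≈ 50.01, ∠ ≈ 88.85°
pole (1 + j1000·0.001) = 1 + j1 → |·| ≈ 1.4142, ∠ ≈ 45.00°
|H| = 1 · 200 · 25.02 / (50.01 · 1.4142) ≈ 70.754
Gain = 20 log₁₀(70.754) ≈ 37.00 dB
∠H = (89.71° + 87.71°) − (88.85° + 45.00°) = 43.57°

ω = 100: 20.4 dB, 70.9°; ω = 1000: 37.0 dB, 43.6°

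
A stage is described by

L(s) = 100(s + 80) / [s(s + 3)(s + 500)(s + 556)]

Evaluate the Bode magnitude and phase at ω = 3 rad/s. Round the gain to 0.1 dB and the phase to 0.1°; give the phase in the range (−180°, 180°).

At s = jω = j3:
zero (s+80): 80 + j3 → |·| = √(80²+3²) = √6409 ≈ 80.056, ∠ = arctan(3/80) ≈ 2.15°
pole (s+3): 3 + j3 → |·| = √(3²+3²) = √18 ≈ 4.2426, ∠ = arctan(3/3) ≈ 45.00°
pole (s+500): 500 + j3 → |·| = √(500²+3²) = √250009 ≈ 500.01, ∠ = arctan(3/500) ≈ 0.34°
pole (s+556): 556 + j3 → |·| = √(556²+3²) = √309145 ≈ 556.01, ∠ = arctan(3/556) ≈ 0.31°
pole at origin: |s| = 3, ∠ = 90.00° (in denominator)
|L| = 100 · 80.056 / 3.5385e+06 ≈ 0.0022624
Gain = 20 log₁₀(0.0022624) ≈ -52.91 dB
∠L = 2.15° − 135.65° = -133.50°

-52.9 dB, -133.5°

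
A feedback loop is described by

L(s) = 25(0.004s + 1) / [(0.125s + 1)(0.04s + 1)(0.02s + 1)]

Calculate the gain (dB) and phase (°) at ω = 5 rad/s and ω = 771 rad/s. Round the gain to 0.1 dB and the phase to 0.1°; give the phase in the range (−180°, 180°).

ω = 5: 26.3 dB, -47.9°; ω = 771: -55.1 dB, 168.2°

At ω = 5 rad/s:
zero (1 + j5·0.004) = 1 + j0.02 → |·| ≈ 1.0002, ∠ ≈ 1.15°
pole (1 + j5·0.125) = 1 + j0.625 → |·| ≈ 1.1792, ∠ ≈ 32.01°
pole (1 + j5·0.04) = 1 + j0.2 → |·| ≈ 1.0198, ∠ ≈ 11.31°
pole (1 + j5·0.02) = 1 + j0.1 → |·| ≈ 1.005, ∠ ≈ 5.71°
|L| = 25 · 1.0002 / (1.1792 · 1.0198 · 1.005) ≈ 20.69
Gain = 20 log₁₀(20.69) ≈ 26.32 dB
∠L = (1.15°) − (32.01° + 11.31° + 5.71°) = -47.88°

At ω = 771 rad/s:
zero (1 + j771·0.004) = 1 + j3.084 → |·| ≈ 3.2421, ∠ ≈ 72.03°
pole (1 + j771·0.125) = 1 + j96.375 → |·| ≈ 96.38, ∠ ≈ 89.41°
pole (1 + j771·0.04) = 1 + j30.84 → |·| ≈ 30.856, ∠ ≈ 88.14°
pole (1 + j771·0.02) = 1 + j15.42 → |·| ≈ 15.452, ∠ ≈ 86.29°
|L| = 25 · 3.2421 / (96.38 · 30.856 · 15.452) ≈ 0.0017638
Gain = 20 log₁₀(0.0017638) ≈ -55.07 dB
∠L = (72.03°) − (89.41° + 88.14° + 86.29°) = -191.81° ≡ 168.19° (principal value)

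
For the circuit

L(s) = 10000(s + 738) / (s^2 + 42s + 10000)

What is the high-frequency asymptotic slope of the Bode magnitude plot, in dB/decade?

-20 dB/decade

Each pole contributes −20 dB/decade at high frequency; each zero contributes +20 dB/decade.
Net: 1 zero(s) − 2 pole(s) → -20 dB/decade.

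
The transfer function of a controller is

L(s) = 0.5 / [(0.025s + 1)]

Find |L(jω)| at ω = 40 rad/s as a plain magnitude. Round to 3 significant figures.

0.354

At ω = 40 rad/s:
pole (1 + j40·0.025) = 1 + j1 → |·| ≈ 1.4142, ∠ ≈ 45.00°
|L| = 0.5 · 1 / (1.4142) ≈ 0.35356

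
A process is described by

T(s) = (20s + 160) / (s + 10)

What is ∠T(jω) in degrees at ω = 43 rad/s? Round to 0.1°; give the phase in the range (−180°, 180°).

Substitute s = j43:
Numerator: 20(j43) + 160 = 160 + j860
Denominator: (j43) + 10 = 10 + j43
|N| = √(160² + 860²) ≈ 874.76, ∠N ≈ 79.46°
|D| = √(10² + 43²) ≈ 44.147, ∠D ≈ 76.91°
∠T = 79.46° − 76.91° = 2.55°

2.6°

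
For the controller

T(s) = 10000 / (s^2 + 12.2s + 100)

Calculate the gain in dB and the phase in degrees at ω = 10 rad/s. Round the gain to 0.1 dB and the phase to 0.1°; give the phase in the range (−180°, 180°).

At s = jω = j10:
quadratic: (j10)² + 12.2·j10 + 100 = 0 + j122 → |·| ≈ 122, ∠ ≈ 90.00°
|T| = 10000 / 122 ≈ 81.967
Gain = 20 log₁₀(81.967) ≈ 38.27 dB
∠T = 0.00° − 90.00° = -90.00°

38.3 dB, -90.0°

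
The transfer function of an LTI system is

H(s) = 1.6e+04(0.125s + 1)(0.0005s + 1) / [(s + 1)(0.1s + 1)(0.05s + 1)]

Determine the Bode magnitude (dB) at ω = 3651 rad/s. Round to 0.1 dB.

At ω = 3651 rad/s:
zero (1 + j3651·0.125) = 1 + j456.375 → |·| ≈ 456.38, ∠ ≈ 89.87°
zero (1 + j3651·0.0005) = 1 + j1.8255 → |·| ≈ 2.0815, ∠ ≈ 61.29°
pole (1 + j3651·1) = 1 + j3651 → |·| ≈ 3651, ∠ ≈ 89.98°
pole (1 + j3651·0.1) = 1 + j365.1 → |·| ≈ 365.1, ∠ ≈ 89.84°
pole (1 + j3651·0.05) = 1 + j182.55 → |·| ≈ 182.55, ∠ ≈ 89.69°
|H| = 1.6e+04 · 456.38 · 2.0815 / (3651 · 365.1 · 182.55) ≈ 0.062462
Gain = 20 log₁₀(0.062462) ≈ -24.09 dB

-24.1 dB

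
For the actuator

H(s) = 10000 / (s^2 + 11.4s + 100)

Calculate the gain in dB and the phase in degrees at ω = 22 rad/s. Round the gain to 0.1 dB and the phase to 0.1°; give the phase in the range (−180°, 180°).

At s = jω = j22:
quadratic: (j22)² + 11.4·j22 + 100 = -384 + j250.8 → |·| ≈ 458.65, ∠ ≈ 146.85°
|H| = 10000 / 458.65 ≈ 21.803
Gain = 20 log₁₀(21.803) ≈ 26.77 dB
∠H = 0.00° − 146.85° = -146.85°

26.8 dB, -146.9°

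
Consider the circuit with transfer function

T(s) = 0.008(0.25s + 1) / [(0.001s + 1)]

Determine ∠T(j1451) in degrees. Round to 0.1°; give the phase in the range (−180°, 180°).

At ω = 1451 rad/s:
zero (1 + j1451·0.25) = 1 + j362.75 → |·| ≈ 362.75, ∠ ≈ 89.84°
pole (1 + j1451·0.001) = 1 + j1.451 → |·| ≈ 1.7622, ∠ ≈ 55.43°
∠T = (89.84°) − (55.43°) = 34.41°

34.4°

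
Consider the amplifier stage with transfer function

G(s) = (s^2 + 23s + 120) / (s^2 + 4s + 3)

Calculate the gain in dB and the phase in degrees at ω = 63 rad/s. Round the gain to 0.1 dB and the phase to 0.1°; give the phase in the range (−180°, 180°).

0.3 dB, -17.0°

Substitute s = j63:
Numerator: (j63)^2 + 23(j63) + 120 = -3849 + j1449
Denominator: (j63)^2 + 4(j63) + 3 = -3966 + j252
|N| = √(3849² + 1449²) ≈ 4112.7, ∠N ≈ 159.37°
|D| = √(3966² + 252²) ≈ 3974, ∠D ≈ 176.36°
|G| = 4112.7 / 3974 ≈ 1.0349
Gain = 20 log₁₀(1.0349) ≈ 0.30 dB
∠G = 159.37° − 176.36° = -16.99°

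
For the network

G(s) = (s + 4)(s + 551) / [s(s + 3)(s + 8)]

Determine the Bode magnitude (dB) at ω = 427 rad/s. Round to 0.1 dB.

At s = jω = j427:
zero (s+4): 4 + j427 → |·| = √(4²+427²) = √182345 ≈ 427.02, ∠ = arctan(427/4) ≈ 89.46°
zero (s+551): 551 + j427 → |·| = √(551²+427²) = √485930 ≈ 697.09, ∠ = arctan(427/551) ≈ 37.77°
pole (s+3): 3 + j427 → |·| = √(3²+427²) = √182338 ≈ 427.01, ∠ = arctan(427/3) ≈ 89.60°
pole (s+8): 8 + j427 → |·| = √(8²+427²) = √182393 ≈ 427.07, ∠ = arctan(427/8) ≈ 88.93°
pole at origin: |s| = 427, ∠ = 90.00° (in denominator)
|G| = 1 · 2.9767e+05 / 7.7869e+07 ≈ 0.0038227
Gain = 20 log₁₀(0.0038227) ≈ -48.35 dB

-48.4 dB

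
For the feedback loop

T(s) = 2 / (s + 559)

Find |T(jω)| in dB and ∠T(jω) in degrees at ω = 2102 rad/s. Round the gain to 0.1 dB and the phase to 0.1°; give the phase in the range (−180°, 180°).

-60.7 dB, -75.1°

At s = jω = j2102:
pole (s+559): 559 + j2102 → |·| = √(559²+2102²) = √4730885 ≈ 2175.1, ∠ = arctan(2102/559) ≈ 75.11°
|T| = 2 / 2175.1 ≈ 0.0009195
Gain = 20 log₁₀(0.0009195) ≈ -60.73 dB
∠T = 0.00° − 75.11° = -75.11°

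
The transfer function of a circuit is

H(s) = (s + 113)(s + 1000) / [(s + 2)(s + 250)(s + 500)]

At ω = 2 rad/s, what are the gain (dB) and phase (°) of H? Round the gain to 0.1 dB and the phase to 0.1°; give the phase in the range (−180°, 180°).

-9.9 dB, -44.6°

At s = jω = j2:
zero (s+113): 113 + j2 → |·| = √(113²+2²) = √12773 ≈ 113.02, ∠ = arctan(2/113) ≈ 1.01°
zero (s+1000): 1000 + j2 → |·| = √(1000²+2²) = √1000004 ≈ 1000, ∠ = arctan(2/1000) ≈ 0.11°
pole (s+2): 2 + j2 → |·| = √(2²+2²) = √8 ≈ 2.8284, ∠ = arctan(2/2) ≈ 45.00°
pole (s+250): 250 + j2 → |·| = √(250²+2²) = √62504 ≈ 250.01, ∠ = arctan(2/250) ≈ 0.46°
pole (s+500): 500 + j2 → |·| = √(500²+2²) = √250004 ≈ 500, ∠ = arctan(2/500) ≈ 0.23°
|H| = 1 · 1.1302e+05 / 3.5356e+05 ≈ 0.31966
Gain = 20 log₁₀(0.31966) ≈ -9.91 dB
∠H = 1.12° − 45.69° = -44.57°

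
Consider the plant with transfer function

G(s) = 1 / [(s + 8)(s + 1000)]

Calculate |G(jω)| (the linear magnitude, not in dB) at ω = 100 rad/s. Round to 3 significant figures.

At s = jω = j100:
pole (s+8): 8 + j100 → |·| = √(8²+100²) = √10064 ≈ 100.32, ∠ = arctan(100/8) ≈ 85.43°
pole (s+1000): 1000 + j100 → |·| = √(1000²+100²) = √1010000 ≈ 1005, ∠ = arctan(100/1000) ≈ 5.71°
|G| = 1 / 1.0082e+05 ≈ 9.9187e-06

9.92e-06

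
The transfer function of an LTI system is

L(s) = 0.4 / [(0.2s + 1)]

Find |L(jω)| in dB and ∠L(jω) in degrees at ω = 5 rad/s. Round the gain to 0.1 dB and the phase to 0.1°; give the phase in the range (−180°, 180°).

At ω = 5 rad/s:
pole (1 + j5·0.2) = 1 + j1 → |·| ≈ 1.4142, ∠ ≈ 45.00°
|L| = 0.4 · 1 / (1.4142) ≈ 0.28285
Gain = 20 log₁₀(0.28285) ≈ -10.97 dB
∠L = (0°) − (45.00°) = -45.00°

-11.0 dB, -45.0°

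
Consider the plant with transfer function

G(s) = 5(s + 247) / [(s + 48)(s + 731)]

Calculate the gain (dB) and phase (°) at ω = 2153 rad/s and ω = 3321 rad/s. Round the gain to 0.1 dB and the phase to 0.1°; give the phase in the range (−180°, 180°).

At s = jω = j2153:
zero (s+247): 247 + j2153 → |·| = √(247²+2153²) = √4696418 ≈ 2167.1, ∠ = arctan(2153/247) ≈ 83.46°
pole (s+48): 48 + j2153 → |·| = √(48²+2153²) = √4637713 ≈ 2153.5, ∠ = arctan(2153/48) ≈ 88.72°
pole (s+731): 731 + j2153 → |·| = √(731²+2153²) = √5169770 ≈ 2273.7, ∠ = arctan(2153/731) ≈ 71.25°
|G| = 5 · 2167.1 / 4.8964e+06 ≈ 0.002213
Gain = 20 log₁₀(0.002213) ≈ -53.10 dB
∠G = 83.46° − 159.97° = -76.51°

At s = jω = j3321:
zero (s+247): 247 + j3321 → |·| = √(247²+3321²) = √11090050 ≈ 3330.2, ∠ = arctan(3321/247) ≈ 85.75°
pole (s+48): 48 + j3321 → |·| = √(48²+3321²) = √11031345 ≈ 3321.3, ∠ = arctan(3321/48) ≈ 89.17°
pole (s+731): 731 + j3321 → |·| = √(731²+3321²) = √11563402 ≈ 3400.5, ∠ = arctan(3321/731) ≈ 77.59°
|G| = 5 · 3330.2 / 1.1294e+07 ≈ 0.0014743
Gain = 20 log₁₀(0.0014743) ≈ -56.63 dB
∠G = 85.75° − 166.76° = -81.01°

ω = 2153: -53.1 dB, -76.5°; ω = 3321: -56.6 dB, -81.0°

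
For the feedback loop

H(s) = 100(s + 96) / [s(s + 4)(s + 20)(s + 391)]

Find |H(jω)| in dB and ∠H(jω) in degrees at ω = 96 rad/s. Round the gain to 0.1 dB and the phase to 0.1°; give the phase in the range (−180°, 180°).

-88.6 dB, 135.4°

At s = jω = j96:
zero (s+96): 96 + j96 → |·| = √(96²+96²) = √18432 ≈ 135.76, ∠ = arctan(96/96) ≈ 45.00°
pole (s+4): 4 + j96 → |·| = √(4²+96²) = √9232 ≈ 96.083, ∠ = arctan(96/4) ≈ 87.61°
pole (s+20): 20 + j96 → |·| = √(20²+96²) = √9616 ≈ 98.061, ∠ = arctan(96/20) ≈ 78.23°
pole (s+391): 391 + j96 → |·| = √(391²+96²) = √162097 ≈ 402.61, ∠ = arctan(96/391) ≈ 13.79°
pole at origin: |s| = 96, ∠ = 90.00° (in denominator)
|H| = 100 · 135.76 / 3.6417e+08 ≈ 3.7279e-05
Gain = 20 log₁₀(3.7279e-05) ≈ -88.57 dB
∠H = 45.00° − 269.63° = -224.63° ≡ 135.37° (principal value)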